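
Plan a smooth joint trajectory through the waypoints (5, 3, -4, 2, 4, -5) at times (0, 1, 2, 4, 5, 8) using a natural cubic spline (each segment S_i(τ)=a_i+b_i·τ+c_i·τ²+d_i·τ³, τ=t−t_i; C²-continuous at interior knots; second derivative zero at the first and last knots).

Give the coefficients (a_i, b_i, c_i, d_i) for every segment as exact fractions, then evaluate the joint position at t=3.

  seg 0: a=5 b=-180/953 c=0 d=-1726/953
  seg 1: a=3 b=-5358/953 c=-5178/953 d=3865/953
  seg 2: a=-4 b=-4119/953 c=6417/953 d=-1464/953
  seg 3: a=2 b=3981/953 c=-2367/953 d=292/953
  seg 4: a=4 b=123/953 c=-1491/953 d=497/2859
S(3) = -2978/953

Δ: Δ0=-2, Δ1=-7, Δ2=3, Δ3=2, Δ4=-3
row 1: diag=4, rhs=-30; c'=1/4, d'=-15/2
row 2: denom=6−1·1/4=23/4; d'=(60−1·-15/2)/(23/4)=270/23
row 3: denom=6−2·8/23=122/23; d'=(-6−2·270/23)/(122/23)=-339/61
row 4: denom=8−1·23/122=953/122; d'=(-30−1·-339/61)/(953/122)=-2982/953
back: M4=-2982/953
back: M3=-339/61−23/122·-2982/953=-4734/953
back: M2=270/23−8/23·-4734/953=12834/953
back: M1=-15/2−1/4·12834/953=-10356/953
M: M0=0, M1=-10356/953, M2=12834/953, M3=-4734/953, M4=-2982/953, M5=0
seg 0: a=5, c=M0/2=0, d=(M1−M0)/(6·1)=-1726/953, b=Δ0−h0·(2M0+M1)/6=-180/953
seg 1: a=3, c=M1/2=-5178/953, d=(M2−M1)/(6·1)=3865/953, b=Δ1−h1·(2M1+M2)/6=-5358/953
seg 2: a=-4, c=M2/2=6417/953, d=(M3−M2)/(6·2)=-1464/953, b=Δ2−h2·(2M2+M3)/6=-4119/953
seg 3: a=2, c=M3/2=-2367/953, d=(M4−M3)/(6·1)=292/953, b=Δ3−h3·(2M3+M4)/6=3981/953
seg 4: a=4, c=M4/2=-1491/953, d=(M5−M4)/(6·3)=497/2859, b=Δ4−h4·(2M4+M5)/6=123/953
t_q=3 → seg 2, τ=1; S=-4+-4119/953·τ+6417/953·τ²+-1464/953·τ³=-2978/953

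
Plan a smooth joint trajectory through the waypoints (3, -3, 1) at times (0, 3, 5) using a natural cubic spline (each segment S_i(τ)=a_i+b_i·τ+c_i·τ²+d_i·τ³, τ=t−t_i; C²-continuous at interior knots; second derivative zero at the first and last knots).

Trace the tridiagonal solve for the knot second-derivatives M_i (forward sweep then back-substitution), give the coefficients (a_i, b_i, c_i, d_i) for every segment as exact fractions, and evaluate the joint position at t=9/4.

Δ: Δ0=-2, Δ1=2
row 1: diag=10, rhs=24; c'=1/5, d'=12/5
back: M1=12/5
M: M0=0, M1=12/5, M2=0
seg 0: a=3, c=M0/2=0, d=(M1−M0)/(6·3)=2/15, b=Δ0−h0·(2M0+M1)/6=-16/5
seg 1: a=-3, c=M1/2=6/5, d=(M2−M1)/(6·2)=-1/5, b=Δ1−h1·(2M1+M2)/6=2/5
t_q=9/4 → seg 0, τ=9/4; S=3+-16/5·τ+0·τ²+2/15·τ³=-429/160

  seg 0: a=3 b=-16/5 c=0 d=2/15
  seg 1: a=-3 b=2/5 c=6/5 d=-1/5
S(9/4) = -429/160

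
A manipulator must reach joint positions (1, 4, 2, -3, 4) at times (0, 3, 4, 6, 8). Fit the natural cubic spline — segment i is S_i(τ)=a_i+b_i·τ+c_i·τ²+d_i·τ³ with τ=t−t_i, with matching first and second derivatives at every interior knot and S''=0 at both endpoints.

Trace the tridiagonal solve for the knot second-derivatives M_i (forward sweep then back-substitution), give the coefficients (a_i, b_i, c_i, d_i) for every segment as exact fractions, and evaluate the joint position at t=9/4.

  seg 0: a=1 b=173/86 c=0 d=-29/258
  seg 1: a=4 b=-44/43 c=-87/86 d=3/86
  seg 2: a=2 b=-253/86 c=-39/43 d=97/172
  seg 3: a=-3 b=17/86 c=213/86 d=-71/172
S(9/4) = 23369/5504

Δ: Δ0=1, Δ1=-2, Δ2=-5/2, Δ3=7/2
row 1: diag=8, rhs=-18; c'=1/8, d'=-9/4
row 2: denom=6−1·1/8=47/8; d'=(-3−1·-9/4)/(47/8)=-6/47
row 3: denom=8−2·16/47=344/47; d'=(36−2·-6/47)/(344/47)=213/43
back: M3=213/43
back: M2=-6/47−16/47·213/43=-78/43
back: M1=-9/4−1/8·-78/43=-87/43
M: M0=0, M1=-87/43, M2=-78/43, M3=213/43, M4=0
seg 0: a=1, c=M0/2=0, d=(M1−M0)/(6·3)=-29/258, b=Δ0−h0·(2M0+M1)/6=173/86
seg 1: a=4, c=M1/2=-87/86, d=(M2−M1)/(6·1)=3/86, b=Δ1−h1·(2M1+M2)/6=-44/43
seg 2: a=2, c=M2/2=-39/43, d=(M3−M2)/(6·2)=97/172, b=Δ2−h2·(2M2+M3)/6=-253/86
seg 3: a=-3, c=M3/2=213/86, d=(M4−M3)/(6·2)=-71/172, b=Δ3−h3·(2M3+M4)/6=17/86
t_q=9/4 → seg 0, τ=9/4; S=1+173/86·τ+0·τ²+-29/258·τ³=23369/5504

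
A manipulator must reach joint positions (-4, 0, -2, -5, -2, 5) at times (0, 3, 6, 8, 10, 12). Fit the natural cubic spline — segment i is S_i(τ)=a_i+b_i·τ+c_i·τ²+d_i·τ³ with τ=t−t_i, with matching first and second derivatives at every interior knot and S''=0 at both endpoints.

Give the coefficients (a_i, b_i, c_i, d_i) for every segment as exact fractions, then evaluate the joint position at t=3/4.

Δ: Δ0=4/3, Δ1=-2/3, Δ2=-3/2, Δ3=3/2, Δ4=7/2
row 1: diag=12, rhs=-12; c'=1/4, d'=-1
row 2: denom=10−3·1/4=37/4; d'=(-5−3·-1)/(37/4)=-8/37
row 3: denom=8−2·8/37=280/37; d'=(18−2·-8/37)/(280/37)=341/140
row 4: denom=8−2·37/140=523/70; d'=(12−2·341/140)/(523/70)=499/523
back: M4=499/523
back: M3=341/140−37/140·499/523=1142/523
back: M2=-8/37−8/37·1142/523=-360/523
back: M1=-1−1/4·-360/523=-433/523
M: M0=0, M1=-433/523, M2=-360/523, M3=1142/523, M4=499/523, M5=0
seg 0: a=-4, c=M0/2=0, d=(M1−M0)/(6·3)=-433/9414, b=Δ0−h0·(2M0+M1)/6=5483/3138
seg 1: a=0, c=M1/2=-433/1046, d=(M2−M1)/(6·3)=73/9414, b=Δ1−h1·(2M1+M2)/6=793/1569
seg 2: a=-2, c=M2/2=-180/523, d=(M3−M2)/(6·2)=751/3138, b=Δ2−h2·(2M2+M3)/6=-5551/3138
seg 3: a=-5, c=M3/2=571/523, d=(M4−M3)/(6·2)=-643/6276, b=Δ3−h3·(2M3+M4)/6=-859/3138
seg 4: a=-2, c=M4/2=499/1046, d=(M5−M4)/(6·2)=-499/6276, b=Δ4−h4·(2M4+M5)/6=8987/3138
t_q=3/4 → seg 0, τ=3/4; S=-4+5483/3138·τ+0·τ²+-433/9414·τ³=-181347/66944

  seg 0: a=-4 b=5483/3138 c=0 d=-433/9414
  seg 1: a=0 b=793/1569 c=-433/1046 d=73/9414
  seg 2: a=-2 b=-5551/3138 c=-180/523 d=751/3138
  seg 3: a=-5 b=-859/3138 c=571/523 d=-643/6276
  seg 4: a=-2 b=8987/3138 c=499/1046 d=-499/6276
S(3/4) = -181347/66944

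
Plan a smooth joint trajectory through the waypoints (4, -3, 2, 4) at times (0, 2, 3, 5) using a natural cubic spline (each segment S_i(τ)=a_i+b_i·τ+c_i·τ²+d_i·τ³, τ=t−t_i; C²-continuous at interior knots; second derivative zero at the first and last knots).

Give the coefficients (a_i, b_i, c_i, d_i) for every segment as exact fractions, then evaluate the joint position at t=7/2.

  seg 0: a=4 b=-93/14 c=0 d=11/14
  seg 1: a=-3 b=39/14 c=33/7 d=-5/2
  seg 2: a=2 b=33/7 c=-39/14 d=13/28
S(7/2) = 119/32

Δ: Δ0=-7/2, Δ1=5, Δ2=1
row 1: diag=6, rhs=51; c'=1/6, d'=17/2
row 2: denom=6−1·1/6=35/6; d'=(-24−1·17/2)/(35/6)=-39/7
back: M2=-39/7
back: M1=17/2−1/6·-39/7=66/7
M: M0=0, M1=66/7, M2=-39/7, M3=0
seg 0: a=4, c=M0/2=0, d=(M1−M0)/(6·2)=11/14, b=Δ0−h0·(2M0+M1)/6=-93/14
seg 1: a=-3, c=M1/2=33/7, d=(M2−M1)/(6·1)=-5/2, b=Δ1−h1·(2M1+M2)/6=39/14
seg 2: a=2, c=M2/2=-39/14, d=(M3−M2)/(6·2)=13/28, b=Δ2−h2·(2M2+M3)/6=33/7
t_q=7/2 → seg 2, τ=1/2; S=2+33/7·τ+-39/14·τ²+13/28·τ³=119/32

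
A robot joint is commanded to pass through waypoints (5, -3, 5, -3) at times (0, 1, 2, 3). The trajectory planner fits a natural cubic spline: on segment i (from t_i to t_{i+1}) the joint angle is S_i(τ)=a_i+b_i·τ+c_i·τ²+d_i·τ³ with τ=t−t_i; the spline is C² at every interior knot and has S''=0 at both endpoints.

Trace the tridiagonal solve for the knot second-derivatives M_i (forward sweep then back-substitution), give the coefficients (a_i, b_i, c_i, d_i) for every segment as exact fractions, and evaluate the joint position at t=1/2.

Δ: Δ0=-8, Δ1=8, Δ2=-8
row 1: diag=4, rhs=96; c'=1/4, d'=24
row 2: denom=4−1·1/4=15/4; d'=(-96−1·24)/(15/4)=-32
back: M2=-32
back: M1=24−1/4·-32=32
M: M0=0, M1=32, M2=-32, M3=0
seg 0: a=5, c=M0/2=0, d=(M1−M0)/(6·1)=16/3, b=Δ0−h0·(2M0+M1)/6=-40/3
seg 1: a=-3, c=M1/2=16, d=(M2−M1)/(6·1)=-32/3, b=Δ1−h1·(2M1+M2)/6=8/3
seg 2: a=5, c=M2/2=-16, d=(M3−M2)/(6·1)=16/3, b=Δ2−h2·(2M2+M3)/6=8/3
t_q=1/2 → seg 0, τ=1/2; S=5+-40/3·τ+0·τ²+16/3·τ³=-1

  seg 0: a=5 b=-40/3 c=0 d=16/3
  seg 1: a=-3 b=8/3 c=16 d=-32/3
  seg 2: a=5 b=8/3 c=-16 d=16/3
S(1/2) = -1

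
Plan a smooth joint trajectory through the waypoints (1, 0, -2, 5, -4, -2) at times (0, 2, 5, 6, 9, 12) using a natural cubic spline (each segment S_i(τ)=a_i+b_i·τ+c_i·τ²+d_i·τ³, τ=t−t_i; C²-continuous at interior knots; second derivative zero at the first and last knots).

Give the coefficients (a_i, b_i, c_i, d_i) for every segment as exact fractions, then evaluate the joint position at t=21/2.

  seg 0: a=1 b=1325/4038 c=0 d=-418/2019
  seg 1: a=0 b=-8707/4038 c=-836/673 d=7021/12114
  seg 2: a=-2 b=12193/2019 c=5349/1346 d=-12167/4038
  seg 3: a=5 b=19979/4038 c=-3409/673 d=29269/36342
  seg 4: a=-4 b=-7469/2019 c=8815/4038 d=-8815/36342
S(21/2) = -58749/10768

Δ: Δ0=-1/2, Δ1=-2/3, Δ2=7, Δ3=-3, Δ4=2/3
row 1: diag=10, rhs=-1; c'=3/10, d'=-1/10
row 2: denom=8−3·3/10=71/10; d'=(46−3·-1/10)/(71/10)=463/71
row 3: denom=8−1·10/71=558/71; d'=(-60−1·463/71)/(558/71)=-4723/558
row 4: denom=12−3·71/186=673/62; d'=(22−3·-4723/558)/(673/62)=8815/2019
back: M4=8815/2019
back: M3=-4723/558−71/186·8815/2019=-6818/673
back: M2=463/71−10/71·-6818/673=5349/673
back: M1=-1/10−3/10·5349/673=-1672/673
M: M0=0, M1=-1672/673, M2=5349/673, M3=-6818/673, M4=8815/2019, M5=0
seg 0: a=1, c=M0/2=0, d=(M1−M0)/(6·2)=-418/2019, b=Δ0−h0·(2M0+M1)/6=1325/4038
seg 1: a=0, c=M1/2=-836/673, d=(M2−M1)/(6·3)=7021/12114, b=Δ1−h1·(2M1+M2)/6=-8707/4038
seg 2: a=-2, c=M2/2=5349/1346, d=(M3−M2)/(6·1)=-12167/4038, b=Δ2−h2·(2M2+M3)/6=12193/2019
seg 3: a=5, c=M3/2=-3409/673, d=(M4−M3)/(6·3)=29269/36342, b=Δ3−h3·(2M3+M4)/6=19979/4038
seg 4: a=-4, c=M4/2=8815/4038, d=(M5−M4)/(6·3)=-8815/36342, b=Δ4−h4·(2M4+M5)/6=-7469/2019
t_q=21/2 → seg 4, τ=3/2; S=-4+-7469/2019·τ+8815/4038·τ²+-8815/36342·τ³=-58749/10768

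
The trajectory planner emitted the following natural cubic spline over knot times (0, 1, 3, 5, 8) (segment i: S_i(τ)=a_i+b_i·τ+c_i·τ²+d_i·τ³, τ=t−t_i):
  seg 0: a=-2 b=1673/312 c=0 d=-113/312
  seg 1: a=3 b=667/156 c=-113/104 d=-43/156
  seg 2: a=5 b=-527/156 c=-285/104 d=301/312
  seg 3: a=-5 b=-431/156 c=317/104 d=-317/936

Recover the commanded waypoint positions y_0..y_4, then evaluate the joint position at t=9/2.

y_0 = S_0(0) = a_0 = -2
y_1 = S_1(0) = a_1 = 3
y_2 = S_2(0) = a_2 = 5
y_3 = S_3(0) = a_3 = -5
y_4 = S_3(3) = 5
t_q=9/2 is in segment 2 (τ=3/2); S_2(τ)=-2477/832

y_0=-2 y_1=3 y_2=5 y_3=-5 y_4=5
S(9/2) = -2477/832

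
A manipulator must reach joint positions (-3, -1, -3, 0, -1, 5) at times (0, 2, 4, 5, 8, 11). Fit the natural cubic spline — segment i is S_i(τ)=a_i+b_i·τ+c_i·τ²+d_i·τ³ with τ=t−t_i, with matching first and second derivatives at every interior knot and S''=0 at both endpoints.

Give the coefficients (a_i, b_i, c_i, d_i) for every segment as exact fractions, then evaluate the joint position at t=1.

  seg 0: a=-3 b=1838/933 c=0 d=-905/3732
  seg 1: a=-1 b=-877/933 c=-905/622 d=2659/3732
  seg 2: a=-3 b=1670/933 c=877/311 d=-1502/933
  seg 3: a=0 b=2426/933 c=-625/311 d=2888/8397
  seg 4: a=-1 b=-160/933 c=1013/933 d=-1013/8397
S(1) = -1583/1244

Δ: Δ0=1, Δ1=-1, Δ2=3, Δ3=-1/3, Δ4=2
row 1: diag=8, rhs=-12; c'=1/4, d'=-3/2
row 2: denom=6−2·1/4=11/2; d'=(24−2·-3/2)/(11/2)=54/11
row 3: denom=8−1·2/11=86/11; d'=(-20−1·54/11)/(86/11)=-137/43
row 4: denom=12−3·33/86=933/86; d'=(14−3·-137/43)/(933/86)=2026/933
back: M4=2026/933
back: M3=-137/43−33/86·2026/933=-1250/311
back: M2=54/11−2/11·-1250/311=1754/311
back: M1=-3/2−1/4·1754/311=-905/311
M: M0=0, M1=-905/311, M2=1754/311, M3=-1250/311, M4=2026/933, M5=0
seg 0: a=-3, c=M0/2=0, d=(M1−M0)/(6·2)=-905/3732, b=Δ0−h0·(2M0+M1)/6=1838/933
seg 1: a=-1, c=M1/2=-905/622, d=(M2−M1)/(6·2)=2659/3732, b=Δ1−h1·(2M1+M2)/6=-877/933
seg 2: a=-3, c=M2/2=877/311, d=(M3−M2)/(6·1)=-1502/933, b=Δ2−h2·(2M2+M3)/6=1670/933
seg 3: a=0, c=M3/2=-625/311, d=(M4−M3)/(6·3)=2888/8397, b=Δ3−h3·(2M3+M4)/6=2426/933
seg 4: a=-1, c=M4/2=1013/933, d=(M5−M4)/(6·3)=-1013/8397, b=Δ4−h4·(2M4+M5)/6=-160/933
t_q=1 → seg 0, τ=1; S=-3+1838/933·τ+0·τ²+-905/3732·τ³=-1583/1244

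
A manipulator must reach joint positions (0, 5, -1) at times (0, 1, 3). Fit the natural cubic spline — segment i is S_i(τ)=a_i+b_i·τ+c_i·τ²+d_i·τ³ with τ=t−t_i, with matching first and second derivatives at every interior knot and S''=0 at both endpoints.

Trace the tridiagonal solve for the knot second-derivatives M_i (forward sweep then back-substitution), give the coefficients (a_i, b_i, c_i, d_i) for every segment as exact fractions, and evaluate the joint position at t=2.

  seg 0: a=0 b=19/3 c=0 d=-4/3
  seg 1: a=5 b=7/3 c=-4 d=2/3
S(2) = 4

Δ: Δ0=5, Δ1=-3
row 1: diag=6, rhs=-48; c'=1/3, d'=-8
back: M1=-8
M: M0=0, M1=-8, M2=0
seg 0: a=0, c=M0/2=0, d=(M1−M0)/(6·1)=-4/3, b=Δ0−h0·(2M0+M1)/6=19/3
seg 1: a=5, c=M1/2=-4, d=(M2−M1)/(6·2)=2/3, b=Δ1−h1·(2M1+M2)/6=7/3
t_q=2 → seg 1, τ=1; S=5+7/3·τ+-4·τ²+2/3·τ³=4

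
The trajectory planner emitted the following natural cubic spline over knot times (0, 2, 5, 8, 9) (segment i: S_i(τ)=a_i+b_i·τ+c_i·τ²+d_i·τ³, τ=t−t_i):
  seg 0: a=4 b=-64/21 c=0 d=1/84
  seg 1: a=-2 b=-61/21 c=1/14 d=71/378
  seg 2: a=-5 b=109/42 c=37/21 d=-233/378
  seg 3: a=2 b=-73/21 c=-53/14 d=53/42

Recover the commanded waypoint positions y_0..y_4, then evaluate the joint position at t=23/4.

y_0=4 y_1=-2 y_2=-5 y_3=2 y_4=-4
S(23/4) = -2081/896

y_0 = S_0(0) = a_0 = 4
y_1 = S_1(0) = a_1 = -2
y_2 = S_2(0) = a_2 = -5
y_3 = S_3(0) = a_3 = 2
y_4 = S_3(1) = -4
t_q=23/4 is in segment 2 (τ=3/4); S_2(τ)=-2081/896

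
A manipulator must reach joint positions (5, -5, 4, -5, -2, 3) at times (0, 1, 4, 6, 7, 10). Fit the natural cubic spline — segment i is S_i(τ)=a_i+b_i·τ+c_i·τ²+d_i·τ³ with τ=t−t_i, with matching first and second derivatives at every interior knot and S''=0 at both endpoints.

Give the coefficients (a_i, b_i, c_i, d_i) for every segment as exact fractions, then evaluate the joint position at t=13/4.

Δ: Δ0=-10, Δ1=3, Δ2=-9/2, Δ3=3, Δ4=5/3
row 1: diag=8, rhs=78; c'=3/8, d'=39/4
row 2: denom=10−3·3/8=71/8; d'=(-45−3·39/4)/(71/8)=-594/71
row 3: denom=6−2·16/71=394/71; d'=(45−2·-594/71)/(394/71)=4383/394
row 4: denom=8−1·71/394=3081/394; d'=(-8−1·4383/394)/(3081/394)=-7535/3081
back: M4=-7535/3081
back: M3=4383/394−71/394·-7535/3081=35632/3081
back: M2=-594/71−16/71·35632/3081=-33806/3081
back: M1=39/4−3/8·-33806/3081=14239/1027
M: M0=0, M1=14239/1027, M2=-33806/3081, M3=35632/3081, M4=-7535/3081, M5=0
seg 0: a=5, c=M0/2=0, d=(M1−M0)/(6·1)=14239/6162, b=Δ0−h0·(2M0+M1)/6=-75859/6162
seg 1: a=-5, c=M1/2=14239/2054, d=(M2−M1)/(6·3)=-76523/55458, b=Δ1−h1·(2M1+M2)/6=-16571/3081
seg 2: a=4, c=M2/2=-16903/3081, d=(M3−M2)/(6·2)=11573/6162, b=Δ2−h2·(2M2+M3)/6=-493/474
seg 3: a=-5, c=M3/2=17816/3081, d=(M4−M3)/(6·1)=-14389/6162, b=Δ3−h3·(2M3+M4)/6=-919/2054
seg 4: a=-2, c=M4/2=-7535/6162, d=(M5−M4)/(6·3)=7535/55458, b=Δ4−h4·(2M4+M5)/6=12670/3081
t_q=13/4 → seg 1, τ=9/4; S=-5+-16571/3081·τ+14239/2054·τ²+-76523/55458·τ³=299219/131456

  seg 0: a=5 b=-75859/6162 c=0 d=14239/6162
  seg 1: a=-5 b=-16571/3081 c=14239/2054 d=-76523/55458
  seg 2: a=4 b=-493/474 c=-16903/3081 d=11573/6162
  seg 3: a=-5 b=-919/2054 c=17816/3081 d=-14389/6162
  seg 4: a=-2 b=12670/3081 c=-7535/6162 d=7535/55458
S(13/4) = 299219/131456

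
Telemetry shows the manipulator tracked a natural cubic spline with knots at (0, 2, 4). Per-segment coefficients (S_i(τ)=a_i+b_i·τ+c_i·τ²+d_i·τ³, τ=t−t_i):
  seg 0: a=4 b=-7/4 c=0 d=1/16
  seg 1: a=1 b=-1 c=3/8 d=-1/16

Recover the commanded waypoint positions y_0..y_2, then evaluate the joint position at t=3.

y_0=4 y_1=1 y_2=0
S(3) = 5/16

y_0 = S_0(0) = a_0 = 4
y_1 = S_1(0) = a_1 = 1
y_2 = S_1(2) = 0
t_q=3 is in segment 1 (τ=1); S_1(τ)=5/16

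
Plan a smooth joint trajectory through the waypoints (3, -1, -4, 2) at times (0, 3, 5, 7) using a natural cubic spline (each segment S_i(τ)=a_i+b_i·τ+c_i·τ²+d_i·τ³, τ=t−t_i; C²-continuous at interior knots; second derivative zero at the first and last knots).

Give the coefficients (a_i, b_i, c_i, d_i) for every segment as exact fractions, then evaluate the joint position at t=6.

  seg 0: a=3 b=-211/228 c=0 d=-31/684
  seg 1: a=-1 b=-245/114 c=-31/76 d=167/456
  seg 2: a=-4 b=35/57 c=34/19 d=-17/57
S(6) = -36/19

Δ: Δ0=-4/3, Δ1=-3/2, Δ2=3
row 1: diag=10, rhs=-1; c'=1/5, d'=-1/10
row 2: denom=8−2·1/5=38/5; d'=(27−2·-1/10)/(38/5)=68/19
back: M2=68/19
back: M1=-1/10−1/5·68/19=-31/38
M: M0=0, M1=-31/38, M2=68/19, M3=0
seg 0: a=3, c=M0/2=0, d=(M1−M0)/(6·3)=-31/684, b=Δ0−h0·(2M0+M1)/6=-211/228
seg 1: a=-1, c=M1/2=-31/76, d=(M2−M1)/(6·2)=167/456, b=Δ1−h1·(2M1+M2)/6=-245/114
seg 2: a=-4, c=M2/2=34/19, d=(M3−M2)/(6·2)=-17/57, b=Δ2−h2·(2M2+M3)/6=35/57
t_q=6 → seg 2, τ=1; S=-4+35/57·τ+34/19·τ²+-17/57·τ³=-36/19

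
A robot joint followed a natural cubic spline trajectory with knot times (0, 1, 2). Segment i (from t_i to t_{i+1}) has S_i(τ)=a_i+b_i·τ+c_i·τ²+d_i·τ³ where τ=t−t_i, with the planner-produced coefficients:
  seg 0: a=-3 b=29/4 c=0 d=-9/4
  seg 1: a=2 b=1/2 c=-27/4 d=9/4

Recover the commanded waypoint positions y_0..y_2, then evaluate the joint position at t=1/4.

y_0 = S_0(0) = a_0 = -3
y_1 = S_1(0) = a_1 = 2
y_2 = S_1(1) = -2
t_q=1/4 is in segment 0 (τ=1/4); S_0(τ)=-313/256

y_0=-3 y_1=2 y_2=-2
S(1/4) = -313/256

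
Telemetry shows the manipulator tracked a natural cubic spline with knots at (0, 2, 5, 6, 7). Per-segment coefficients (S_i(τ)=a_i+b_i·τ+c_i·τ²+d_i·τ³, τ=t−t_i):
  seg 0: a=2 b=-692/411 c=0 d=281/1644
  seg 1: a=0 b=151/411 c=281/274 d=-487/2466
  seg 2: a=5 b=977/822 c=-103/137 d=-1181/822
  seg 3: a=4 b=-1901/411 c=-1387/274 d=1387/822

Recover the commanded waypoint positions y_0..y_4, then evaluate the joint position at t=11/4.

y_0=2 y_1=0 y_2=5 y_3=4 y_4=-4
S(11/4) = 13487/17536

y_0 = S_0(0) = a_0 = 2
y_1 = S_1(0) = a_1 = 0
y_2 = S_2(0) = a_2 = 5
y_3 = S_3(0) = a_3 = 4
y_4 = S_3(1) = -4
t_q=11/4 is in segment 1 (τ=3/4); S_1(τ)=13487/17536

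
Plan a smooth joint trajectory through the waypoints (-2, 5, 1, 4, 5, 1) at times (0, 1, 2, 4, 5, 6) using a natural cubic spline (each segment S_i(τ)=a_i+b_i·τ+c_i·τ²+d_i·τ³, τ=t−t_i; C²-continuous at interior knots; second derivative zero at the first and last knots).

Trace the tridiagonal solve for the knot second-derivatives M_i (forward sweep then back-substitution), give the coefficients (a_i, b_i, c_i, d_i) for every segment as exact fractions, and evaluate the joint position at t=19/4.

  seg 0: a=-2 b=629/62 c=0 d=-195/62
  seg 1: a=5 b=22/31 c=-585/62 d=293/62
  seg 2: a=1 b=-247/62 c=147/31 d=-1
  seg 3: a=4 b=185/62 c=-39/31 d=-45/62
  seg 4: a=5 b=-53/31 c=-213/62 d=71/62
S(19/4) = 20729/3968

Δ: Δ0=7, Δ1=-4, Δ2=3/2, Δ3=1, Δ4=-4
row 1: diag=4, rhs=-66; c'=1/4, d'=-33/2
row 2: denom=6−1·1/4=23/4; d'=(33−1·-33/2)/(23/4)=198/23
row 3: denom=6−2·8/23=122/23; d'=(-3−2·198/23)/(122/23)=-465/122
row 4: denom=4−1·23/122=465/122; d'=(-30−1·-465/122)/(465/122)=-213/31
back: M4=-213/31
back: M3=-465/122−23/122·-213/31=-78/31
back: M2=198/23−8/23·-78/31=294/31
back: M1=-33/2−1/4·294/31=-585/31
M: M0=0, M1=-585/31, M2=294/31, M3=-78/31, M4=-213/31, M5=0
seg 0: a=-2, c=M0/2=0, d=(M1−M0)/(6·1)=-195/62, b=Δ0−h0·(2M0+M1)/6=629/62
seg 1: a=5, c=M1/2=-585/62, d=(M2−M1)/(6·1)=293/62, b=Δ1−h1·(2M1+M2)/6=22/31
seg 2: a=1, c=M2/2=147/31, d=(M3−M2)/(6·2)=-1, b=Δ2−h2·(2M2+M3)/6=-247/62
seg 3: a=4, c=M3/2=-39/31, d=(M4−M3)/(6·1)=-45/62, b=Δ3−h3·(2M3+M4)/6=185/62
seg 4: a=5, c=M4/2=-213/62, d=(M5−M4)/(6·1)=71/62, b=Δ4−h4·(2M4+M5)/6=-53/31
t_q=19/4 → seg 3, τ=3/4; S=4+185/62·τ+-39/31·τ²+-45/62·τ³=20729/3968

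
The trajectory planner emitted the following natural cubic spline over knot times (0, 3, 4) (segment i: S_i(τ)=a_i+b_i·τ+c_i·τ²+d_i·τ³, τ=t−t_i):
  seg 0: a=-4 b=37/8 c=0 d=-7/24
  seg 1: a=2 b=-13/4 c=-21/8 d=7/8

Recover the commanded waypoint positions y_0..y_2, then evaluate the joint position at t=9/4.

y_0 = S_0(0) = a_0 = -4
y_1 = S_1(0) = a_1 = 2
y_2 = S_1(1) = -3
t_q=9/4 is in segment 0 (τ=9/4); S_0(τ)=1579/512

y_0=-4 y_1=2 y_2=-3
S(9/4) = 1579/512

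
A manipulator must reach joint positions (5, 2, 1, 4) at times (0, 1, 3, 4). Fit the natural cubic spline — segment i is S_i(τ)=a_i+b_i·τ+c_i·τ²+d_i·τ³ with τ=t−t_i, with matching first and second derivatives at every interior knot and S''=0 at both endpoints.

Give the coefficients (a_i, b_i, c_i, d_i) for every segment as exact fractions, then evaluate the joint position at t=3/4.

  seg 0: a=5 b=-13/4 c=0 d=1/4
  seg 1: a=2 b=-5/2 c=3/4 d=1/8
  seg 2: a=1 b=2 c=3/2 d=-1/2
S(3/4) = 683/256

Δ: Δ0=-3, Δ1=-1/2, Δ2=3
row 1: diag=6, rhs=15; c'=1/3, d'=5/2
row 2: denom=6−2·1/3=16/3; d'=(21−2·5/2)/(16/3)=3
back: M2=3
back: M1=5/2−1/3·3=3/2
M: M0=0, M1=3/2, M2=3, M3=0
seg 0: a=5, c=M0/2=0, d=(M1−M0)/(6·1)=1/4, b=Δ0−h0·(2M0+M1)/6=-13/4
seg 1: a=2, c=M1/2=3/4, d=(M2−M1)/(6·2)=1/8, b=Δ1−h1·(2M1+M2)/6=-5/2
seg 2: a=1, c=M2/2=3/2, d=(M3−M2)/(6·1)=-1/2, b=Δ2−h2·(2M2+M3)/6=2
t_q=3/4 → seg 0, τ=3/4; S=5+-13/4·τ+0·τ²+1/4·τ³=683/256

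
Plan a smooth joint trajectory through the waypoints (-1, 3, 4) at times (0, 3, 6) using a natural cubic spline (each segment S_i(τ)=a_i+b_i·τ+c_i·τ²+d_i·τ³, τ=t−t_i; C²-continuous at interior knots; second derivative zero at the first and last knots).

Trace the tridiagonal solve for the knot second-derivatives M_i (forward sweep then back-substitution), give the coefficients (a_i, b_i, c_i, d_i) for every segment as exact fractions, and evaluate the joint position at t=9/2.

  seg 0: a=-1 b=19/12 c=0 d=-1/36
  seg 1: a=3 b=5/6 c=-1/4 d=1/36
S(9/2) = 121/32

Δ: Δ0=4/3, Δ1=1/3
row 1: diag=12, rhs=-6; c'=1/4, d'=-1/2
back: M1=-1/2
M: M0=0, M1=-1/2, M2=0
seg 0: a=-1, c=M0/2=0, d=(M1−M0)/(6·3)=-1/36, b=Δ0−h0·(2M0+M1)/6=19/12
seg 1: a=3, c=M1/2=-1/4, d=(M2−M1)/(6·3)=1/36, b=Δ1−h1·(2M1+M2)/6=5/6
t_q=9/2 → seg 1, τ=3/2; S=3+5/6·τ+-1/4·τ²+1/36·τ³=121/32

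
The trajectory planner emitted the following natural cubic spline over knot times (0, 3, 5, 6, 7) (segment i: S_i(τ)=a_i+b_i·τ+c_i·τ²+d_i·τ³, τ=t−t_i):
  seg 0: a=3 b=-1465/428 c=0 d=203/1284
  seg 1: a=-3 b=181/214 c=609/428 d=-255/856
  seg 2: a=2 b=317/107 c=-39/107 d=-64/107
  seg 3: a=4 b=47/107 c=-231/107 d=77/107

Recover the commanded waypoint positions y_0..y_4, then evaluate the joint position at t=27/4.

y_0 = S_0(0) = a_0 = 3
y_1 = S_1(0) = a_1 = -3
y_2 = S_2(0) = a_2 = 2
y_3 = S_3(0) = a_3 = 4
y_4 = S_3(1) = 3
t_q=27/4 is in segment 3 (τ=3/4); S_3(τ)=23411/6848

y_0=3 y_1=-3 y_2=2 y_3=4 y_4=3
S(27/4) = 23411/6848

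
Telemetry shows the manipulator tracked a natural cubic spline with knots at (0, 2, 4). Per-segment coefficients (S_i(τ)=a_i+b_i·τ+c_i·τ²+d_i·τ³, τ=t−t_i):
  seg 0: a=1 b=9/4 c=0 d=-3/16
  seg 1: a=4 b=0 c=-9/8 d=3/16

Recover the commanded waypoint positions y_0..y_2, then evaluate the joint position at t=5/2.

y_0 = S_0(0) = a_0 = 1
y_1 = S_1(0) = a_1 = 4
y_2 = S_1(2) = 1
t_q=5/2 is in segment 1 (τ=1/2); S_1(τ)=479/128

y_0=1 y_1=4 y_2=1
S(5/2) = 479/128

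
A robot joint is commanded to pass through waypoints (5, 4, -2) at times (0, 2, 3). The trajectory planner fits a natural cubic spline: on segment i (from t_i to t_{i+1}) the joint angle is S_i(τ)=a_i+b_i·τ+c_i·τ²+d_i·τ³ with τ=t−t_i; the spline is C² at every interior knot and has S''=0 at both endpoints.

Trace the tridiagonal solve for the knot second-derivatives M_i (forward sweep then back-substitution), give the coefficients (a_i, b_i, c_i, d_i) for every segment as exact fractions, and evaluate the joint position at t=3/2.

Δ: Δ0=-1/2, Δ1=-6
row 1: diag=6, rhs=-33; c'=1/6, d'=-11/2
back: M1=-11/2
M: M0=0, M1=-11/2, M2=0
seg 0: a=5, c=M0/2=0, d=(M1−M0)/(6·2)=-11/24, b=Δ0−h0·(2M0+M1)/6=4/3
seg 1: a=4, c=M1/2=-11/4, d=(M2−M1)/(6·1)=11/12, b=Δ1−h1·(2M1+M2)/6=-25/6
t_q=3/2 → seg 0, τ=3/2; S=5+4/3·τ+0·τ²+-11/24·τ³=349/64

  seg 0: a=5 b=4/3 c=0 d=-11/24
  seg 1: a=4 b=-25/6 c=-11/4 d=11/12
S(3/2) = 349/64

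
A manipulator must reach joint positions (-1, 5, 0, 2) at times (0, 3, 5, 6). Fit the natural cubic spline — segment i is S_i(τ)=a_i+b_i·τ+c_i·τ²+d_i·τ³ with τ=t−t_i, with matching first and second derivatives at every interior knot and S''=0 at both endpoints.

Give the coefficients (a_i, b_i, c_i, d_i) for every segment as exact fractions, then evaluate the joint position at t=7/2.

  seg 0: a=-1 b=55/14 c=0 d=-3/14
  seg 1: a=5 b=-13/7 c=-27/14 d=45/56
  seg 2: a=0 b=1/14 c=81/28 d=-27/28
S(7/2) = 1653/448

Δ: Δ0=2, Δ1=-5/2, Δ2=2
row 1: diag=10, rhs=-27; c'=1/5, d'=-27/10
row 2: denom=6−2·1/5=28/5; d'=(27−2·-27/10)/(28/5)=81/14
back: M2=81/14
back: M1=-27/10−1/5·81/14=-27/7
M: M0=0, M1=-27/7, M2=81/14, M3=0
seg 0: a=-1, c=M0/2=0, d=(M1−M0)/(6·3)=-3/14, b=Δ0−h0·(2M0+M1)/6=55/14
seg 1: a=5, c=M1/2=-27/14, d=(M2−M1)/(6·2)=45/56, b=Δ1−h1·(2M1+M2)/6=-13/7
seg 2: a=0, c=M2/2=81/28, d=(M3−M2)/(6·1)=-27/28, b=Δ2−h2·(2M2+M3)/6=1/14
t_q=7/2 → seg 1, τ=1/2; S=5+-13/7·τ+-27/14·τ²+45/56·τ³=1653/448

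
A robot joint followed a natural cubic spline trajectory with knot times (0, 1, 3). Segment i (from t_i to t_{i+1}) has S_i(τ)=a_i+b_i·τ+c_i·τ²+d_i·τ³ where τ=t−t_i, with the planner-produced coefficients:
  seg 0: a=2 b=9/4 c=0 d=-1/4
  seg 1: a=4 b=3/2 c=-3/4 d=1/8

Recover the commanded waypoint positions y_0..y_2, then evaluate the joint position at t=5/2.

y_0=2 y_1=4 y_2=5
S(5/2) = 319/64

y_0 = S_0(0) = a_0 = 2
y_1 = S_1(0) = a_1 = 4
y_2 = S_1(2) = 5
t_q=5/2 is in segment 1 (τ=3/2); S_1(τ)=319/64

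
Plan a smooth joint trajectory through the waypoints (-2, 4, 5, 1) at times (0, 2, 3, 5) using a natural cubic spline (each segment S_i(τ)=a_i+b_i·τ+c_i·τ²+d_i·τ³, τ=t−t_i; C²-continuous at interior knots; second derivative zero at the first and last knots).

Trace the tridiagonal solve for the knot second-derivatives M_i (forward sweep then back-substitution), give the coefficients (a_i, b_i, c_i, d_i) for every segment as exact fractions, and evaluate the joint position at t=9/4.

Δ: Δ0=3, Δ1=1, Δ2=-2
row 1: diag=6, rhs=-12; c'=1/6, d'=-2
row 2: denom=6−1·1/6=35/6; d'=(-18−1·-2)/(35/6)=-96/35
back: M2=-96/35
back: M1=-2−1/6·-96/35=-54/35
M: M0=0, M1=-54/35, M2=-96/35, M3=0
seg 0: a=-2, c=M0/2=0, d=(M1−M0)/(6·2)=-9/70, b=Δ0−h0·(2M0+M1)/6=123/35
seg 1: a=4, c=M1/2=-27/35, d=(M2−M1)/(6·1)=-1/5, b=Δ1−h1·(2M1+M2)/6=69/35
seg 2: a=5, c=M2/2=-48/35, d=(M3−M2)/(6·2)=8/35, b=Δ2−h2·(2M2+M3)/6=-6/35
t_q=9/4 → seg 1, τ=1/4; S=4+69/35·τ+-27/35·τ²+-1/5·τ³=9949/2240

  seg 0: a=-2 b=123/35 c=0 d=-9/70
  seg 1: a=4 b=69/35 c=-27/35 d=-1/5
  seg 2: a=5 b=-6/35 c=-48/35 d=8/35
S(9/4) = 9949/2240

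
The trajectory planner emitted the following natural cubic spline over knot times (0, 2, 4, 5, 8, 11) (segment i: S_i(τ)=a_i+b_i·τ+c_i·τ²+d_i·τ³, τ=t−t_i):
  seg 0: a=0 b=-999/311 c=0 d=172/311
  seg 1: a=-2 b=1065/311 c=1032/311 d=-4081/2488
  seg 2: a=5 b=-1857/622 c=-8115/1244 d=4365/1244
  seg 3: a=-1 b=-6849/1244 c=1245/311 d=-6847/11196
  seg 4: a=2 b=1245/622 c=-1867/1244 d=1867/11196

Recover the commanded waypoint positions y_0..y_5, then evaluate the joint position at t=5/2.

y_0=0 y_1=-2 y_2=5 y_3=-1 y_4=2 y_5=-1
S(5/2) = 6703/19904

y_0 = S_0(0) = a_0 = 0
y_1 = S_1(0) = a_1 = -2
y_2 = S_2(0) = a_2 = 5
y_3 = S_3(0) = a_3 = -1
y_4 = S_4(0) = a_4 = 2
y_5 = S_4(3) = -1
t_q=5/2 is in segment 1 (τ=1/2); S_1(τ)=6703/19904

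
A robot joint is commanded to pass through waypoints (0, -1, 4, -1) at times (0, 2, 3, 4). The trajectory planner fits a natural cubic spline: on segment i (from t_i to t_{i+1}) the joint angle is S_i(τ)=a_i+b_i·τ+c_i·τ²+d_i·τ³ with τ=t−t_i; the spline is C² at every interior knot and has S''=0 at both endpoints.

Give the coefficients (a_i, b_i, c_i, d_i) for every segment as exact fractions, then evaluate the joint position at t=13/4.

  seg 0: a=0 b=-151/46 c=0 d=16/23
  seg 1: a=-1 b=233/46 c=96/23 d=-195/46
  seg 2: a=4 b=16/23 c=-393/46 d=131/46
S(13/4) = 10847/2944

Δ: Δ0=-1/2, Δ1=5, Δ2=-5
row 1: diag=6, rhs=33; c'=1/6, d'=11/2
row 2: denom=4−1·1/6=23/6; d'=(-60−1·11/2)/(23/6)=-393/23
back: M2=-393/23
back: M1=11/2−1/6·-393/23=192/23
M: M0=0, M1=192/23, M2=-393/23, M3=0
seg 0: a=0, c=M0/2=0, d=(M1−M0)/(6·2)=16/23, b=Δ0−h0·(2M0+M1)/6=-151/46
seg 1: a=-1, c=M1/2=96/23, d=(M2−M1)/(6·1)=-195/46, b=Δ1−h1·(2M1+M2)/6=233/46
seg 2: a=4, c=M2/2=-393/46, d=(M3−M2)/(6·1)=131/46, b=Δ2−h2·(2M2+M3)/6=16/23
t_q=13/4 → seg 2, τ=1/4; S=4+16/23·τ+-393/46·τ²+131/46·τ³=10847/2944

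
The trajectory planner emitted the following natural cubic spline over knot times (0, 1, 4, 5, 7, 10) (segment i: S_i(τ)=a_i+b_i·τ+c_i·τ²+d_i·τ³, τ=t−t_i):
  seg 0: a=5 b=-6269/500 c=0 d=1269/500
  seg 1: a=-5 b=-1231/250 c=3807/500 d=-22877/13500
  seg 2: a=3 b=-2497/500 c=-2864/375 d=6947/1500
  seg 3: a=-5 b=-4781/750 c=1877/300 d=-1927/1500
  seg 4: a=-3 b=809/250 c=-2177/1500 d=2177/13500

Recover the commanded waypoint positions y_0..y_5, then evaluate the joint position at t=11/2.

y_0=5 y_1=-5 y_2=3 y_3=-5 y_4=-3 y_5=-2
S(11/2) = -5427/800

y_0 = S_0(0) = a_0 = 5
y_1 = S_1(0) = a_1 = -5
y_2 = S_2(0) = a_2 = 3
y_3 = S_3(0) = a_3 = -5
y_4 = S_4(0) = a_4 = -3
y_5 = S_4(3) = -2
t_q=11/2 is in segment 3 (τ=1/2); S_3(τ)=-5427/800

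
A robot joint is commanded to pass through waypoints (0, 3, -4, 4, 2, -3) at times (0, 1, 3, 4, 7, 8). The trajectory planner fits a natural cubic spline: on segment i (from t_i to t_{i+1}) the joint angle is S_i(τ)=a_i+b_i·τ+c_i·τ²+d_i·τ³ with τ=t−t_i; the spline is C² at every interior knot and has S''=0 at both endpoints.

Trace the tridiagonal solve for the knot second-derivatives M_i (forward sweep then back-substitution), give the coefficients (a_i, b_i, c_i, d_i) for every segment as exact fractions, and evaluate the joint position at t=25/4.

Δ: Δ0=3, Δ1=-7/2, Δ2=8, Δ3=-2/3, Δ4=-5
row 1: diag=6, rhs=-39; c'=1/3, d'=-13/2
row 2: denom=6−2·1/3=16/3; d'=(69−2·-13/2)/(16/3)=123/8
row 3: denom=8−1·3/16=125/16; d'=(-52−1·123/8)/(125/16)=-1078/125
row 4: denom=8−3·48/125=856/125; d'=(-26−3·-1078/125)/(856/125)=-2/107
back: M4=-2/107
back: M3=-1078/125−48/125·-2/107=-922/107
back: M2=123/8−3/16·-922/107=1818/107
back: M1=-13/2−1/3·1818/107=-2603/214
M: M0=0, M1=-2603/214, M2=1818/107, M3=-922/107, M4=-2/107, M5=0
seg 0: a=0, c=M0/2=0, d=(M1−M0)/(6·1)=-2603/1284, b=Δ0−h0·(2M0+M1)/6=6455/1284
seg 1: a=3, c=M1/2=-2603/428, d=(M2−M1)/(6·2)=6239/2568, b=Δ1−h1·(2M1+M2)/6=-677/642
seg 2: a=-4, c=M2/2=909/107, d=(M3−M2)/(6·1)=-1370/321, b=Δ2−h2·(2M2+M3)/6=1211/321
seg 3: a=4, c=M3/2=-461/107, d=(M4−M3)/(6·3)=460/963, b=Δ3−h3·(2M3+M4)/6=2555/321
seg 4: a=2, c=M4/2=-1/107, d=(M5−M4)/(6·1)=1/321, b=Δ4−h4·(2M4+M5)/6=-1603/321
t_q=25/4 → seg 3, τ=9/4; S=4+2555/321·τ+-461/107·τ²+460/963·τ³=4741/856

  seg 0: a=0 b=6455/1284 c=0 d=-2603/1284
  seg 1: a=3 b=-677/642 c=-2603/428 d=6239/2568
  seg 2: a=-4 b=1211/321 c=909/107 d=-1370/321
  seg 3: a=4 b=2555/321 c=-461/107 d=460/963
  seg 4: a=2 b=-1603/321 c=-1/107 d=1/321
S(25/4) = 4741/856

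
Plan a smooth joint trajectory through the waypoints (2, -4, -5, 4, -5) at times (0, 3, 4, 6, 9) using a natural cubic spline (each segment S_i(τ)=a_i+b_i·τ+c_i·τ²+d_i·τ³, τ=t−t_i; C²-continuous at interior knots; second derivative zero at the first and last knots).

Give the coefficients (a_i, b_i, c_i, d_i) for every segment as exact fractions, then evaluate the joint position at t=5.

  seg 0: a=2 b=-139/73 c=0 d=-7/657
  seg 1: a=-4 b=-160/73 c=-7/73 d=94/73
  seg 2: a=-5 b=108/73 c=275/73 d=-659/584
  seg 3: a=4 b=439/146 c=-877/292 d=877/2628
S(5) = -515/584

Δ: Δ0=-2, Δ1=-1, Δ2=9/2, Δ3=-3
row 1: diag=8, rhs=6; c'=1/8, d'=3/4
row 2: denom=6−1·1/8=47/8; d'=(33−1·3/4)/(47/8)=258/47
row 3: denom=10−2·16/47=438/47; d'=(-45−2·258/47)/(438/47)=-877/146
back: M3=-877/146
back: M2=258/47−16/47·-877/146=550/73
back: M1=3/4−1/8·550/73=-14/73
M: M0=0, M1=-14/73, M2=550/73, M3=-877/146, M4=0
seg 0: a=2, c=M0/2=0, d=(M1−M0)/(6·3)=-7/657, b=Δ0−h0·(2M0+M1)/6=-139/73
seg 1: a=-4, c=M1/2=-7/73, d=(M2−M1)/(6·1)=94/73, b=Δ1−h1·(2M1+M2)/6=-160/73
seg 2: a=-5, c=M2/2=275/73, d=(M3−M2)/(6·2)=-659/584, b=Δ2−h2·(2M2+M3)/6=108/73
seg 3: a=4, c=M3/2=-877/292, d=(M4−M3)/(6·3)=877/2628, b=Δ3−h3·(2M3+M4)/6=439/146
t_q=5 → seg 2, τ=1; S=-5+108/73·τ+275/73·τ²+-659/584·τ³=-515/584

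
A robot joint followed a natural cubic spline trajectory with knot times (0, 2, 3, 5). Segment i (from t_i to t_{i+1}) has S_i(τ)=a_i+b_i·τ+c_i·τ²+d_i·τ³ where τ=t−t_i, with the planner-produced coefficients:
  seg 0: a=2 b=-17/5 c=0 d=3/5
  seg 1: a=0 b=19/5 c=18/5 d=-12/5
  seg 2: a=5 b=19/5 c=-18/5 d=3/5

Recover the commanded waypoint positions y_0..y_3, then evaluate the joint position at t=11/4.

y_0=2 y_1=0 y_2=5 y_3=3
S(11/4) = 309/80

y_0 = S_0(0) = a_0 = 2
y_1 = S_1(0) = a_1 = 0
y_2 = S_2(0) = a_2 = 5
y_3 = S_2(2) = 3
t_q=11/4 is in segment 1 (τ=3/4); S_1(τ)=309/80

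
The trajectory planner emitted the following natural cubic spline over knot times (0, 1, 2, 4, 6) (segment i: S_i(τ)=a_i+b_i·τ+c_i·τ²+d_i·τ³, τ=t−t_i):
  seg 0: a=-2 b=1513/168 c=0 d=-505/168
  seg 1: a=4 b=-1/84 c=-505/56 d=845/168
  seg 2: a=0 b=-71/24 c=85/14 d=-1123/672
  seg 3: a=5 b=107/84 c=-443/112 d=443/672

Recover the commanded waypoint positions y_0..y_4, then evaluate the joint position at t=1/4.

y_0=-2 y_1=4 y_2=0 y_3=5 y_4=-3
S(1/4) = 733/3584

y_0 = S_0(0) = a_0 = -2
y_1 = S_1(0) = a_1 = 4
y_2 = S_2(0) = a_2 = 0
y_3 = S_3(0) = a_3 = 5
y_4 = S_3(2) = -3
t_q=1/4 is in segment 0 (τ=1/4); S_0(τ)=733/3584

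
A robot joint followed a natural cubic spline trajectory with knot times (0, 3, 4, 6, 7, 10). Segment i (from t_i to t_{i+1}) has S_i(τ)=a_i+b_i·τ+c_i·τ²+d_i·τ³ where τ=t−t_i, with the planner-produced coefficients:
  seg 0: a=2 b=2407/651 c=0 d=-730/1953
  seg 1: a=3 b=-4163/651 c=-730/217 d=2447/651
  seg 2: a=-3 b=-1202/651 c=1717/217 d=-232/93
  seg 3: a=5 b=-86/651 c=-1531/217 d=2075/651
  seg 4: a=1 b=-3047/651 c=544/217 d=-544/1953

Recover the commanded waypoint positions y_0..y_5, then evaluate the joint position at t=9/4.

y_0 = S_0(0) = a_0 = 2
y_1 = S_1(0) = a_1 = 3
y_2 = S_2(0) = a_2 = -3
y_3 = S_3(0) = a_3 = 5
y_4 = S_4(0) = a_4 = 1
y_5 = S_4(3) = 2
t_q=9/4 is in segment 0 (τ=9/4); S_0(τ)=6013/992

y_0=2 y_1=3 y_2=-3 y_3=5 y_4=1 y_5=2
S(9/4) = 6013/992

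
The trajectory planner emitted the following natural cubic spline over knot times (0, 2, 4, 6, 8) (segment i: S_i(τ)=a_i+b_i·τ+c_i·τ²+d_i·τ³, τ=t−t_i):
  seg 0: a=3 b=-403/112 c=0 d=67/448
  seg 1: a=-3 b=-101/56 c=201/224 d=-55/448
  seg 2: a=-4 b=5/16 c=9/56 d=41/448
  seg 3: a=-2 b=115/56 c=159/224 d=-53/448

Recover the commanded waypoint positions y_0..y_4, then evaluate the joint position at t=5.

y_0=3 y_1=-3 y_2=-4 y_3=-2 y_4=4
S(5) = -1539/448

y_0 = S_0(0) = a_0 = 3
y_1 = S_1(0) = a_1 = -3
y_2 = S_2(0) = a_2 = -4
y_3 = S_3(0) = a_3 = -2
y_4 = S_3(2) = 4
t_q=5 is in segment 2 (τ=1); S_2(τ)=-1539/448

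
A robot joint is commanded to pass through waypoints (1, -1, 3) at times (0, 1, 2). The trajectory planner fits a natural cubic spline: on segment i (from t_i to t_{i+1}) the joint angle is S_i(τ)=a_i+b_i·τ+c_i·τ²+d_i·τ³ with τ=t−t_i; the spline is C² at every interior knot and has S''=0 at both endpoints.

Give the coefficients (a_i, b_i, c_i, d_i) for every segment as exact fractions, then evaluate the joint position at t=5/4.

  seg 0: a=1 b=-7/2 c=0 d=3/2
  seg 1: a=-1 b=1 c=9/2 d=-3/2
S(5/4) = -63/128

Δ: Δ0=-2, Δ1=4
row 1: diag=4, rhs=36; c'=1/4, d'=9
back: M1=9
M: M0=0, M1=9, M2=0
seg 0: a=1, c=M0/2=0, d=(M1−M0)/(6·1)=3/2, b=Δ0−h0·(2M0+M1)/6=-7/2
seg 1: a=-1, c=M1/2=9/2, d=(M2−M1)/(6·1)=-3/2, b=Δ1−h1·(2M1+M2)/6=1
t_q=5/4 → seg 1, τ=1/4; S=-1+1·τ+9/2·τ²+-3/2·τ³=-63/128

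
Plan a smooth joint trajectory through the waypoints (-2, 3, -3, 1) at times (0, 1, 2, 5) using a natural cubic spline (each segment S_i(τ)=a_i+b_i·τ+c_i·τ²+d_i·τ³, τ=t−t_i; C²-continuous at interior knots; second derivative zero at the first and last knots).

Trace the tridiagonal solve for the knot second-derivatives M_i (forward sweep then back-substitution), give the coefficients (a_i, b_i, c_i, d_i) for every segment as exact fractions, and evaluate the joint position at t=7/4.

  seg 0: a=-2 b=751/93 c=0 d=-286/93
  seg 1: a=3 b=-107/93 c=-286/31 d=407/93
  seg 2: a=-3 b=-602/93 c=121/31 d=-121/279
S(7/4) = -2393/1984

Δ: Δ0=5, Δ1=-6, Δ2=4/3
row 1: diag=4, rhs=-66; c'=1/4, d'=-33/2
row 2: denom=8−1·1/4=31/4; d'=(44−1·-33/2)/(31/4)=242/31
back: M2=242/31
back: M1=-33/2−1/4·242/31=-572/31
M: M0=0, M1=-572/31, M2=242/31, M3=0
seg 0: a=-2, c=M0/2=0, d=(M1−M0)/(6·1)=-286/93, b=Δ0−h0·(2M0+M1)/6=751/93
seg 1: a=3, c=M1/2=-286/31, d=(M2−M1)/(6·1)=407/93, b=Δ1−h1·(2M1+M2)/6=-107/93
seg 2: a=-3, c=M2/2=121/31, d=(M3−M2)/(6·3)=-121/279, b=Δ2−h2·(2M2+M3)/6=-602/93
t_q=7/4 → seg 1, τ=3/4; S=3+-107/93·τ+-286/31·τ²+407/93·τ³=-2393/1984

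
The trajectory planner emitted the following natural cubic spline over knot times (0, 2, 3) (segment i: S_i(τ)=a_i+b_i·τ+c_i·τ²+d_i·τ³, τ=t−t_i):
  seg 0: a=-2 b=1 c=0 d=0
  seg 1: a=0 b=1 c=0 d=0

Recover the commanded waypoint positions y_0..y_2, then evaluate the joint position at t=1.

y_0 = S_0(0) = a_0 = -2
y_1 = S_1(0) = a_1 = 0
y_2 = S_1(1) = 1
t_q=1 is in segment 0 (τ=1); S_0(τ)=-1

y_0=-2 y_1=0 y_2=1
S(1) = -1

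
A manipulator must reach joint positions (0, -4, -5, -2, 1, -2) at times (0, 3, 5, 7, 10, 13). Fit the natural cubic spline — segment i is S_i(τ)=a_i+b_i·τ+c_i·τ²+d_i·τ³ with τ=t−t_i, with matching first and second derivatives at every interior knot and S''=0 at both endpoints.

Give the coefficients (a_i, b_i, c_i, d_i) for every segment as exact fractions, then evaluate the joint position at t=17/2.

Δ: Δ0=-4/3, Δ1=-1/2, Δ2=3/2, Δ3=1, Δ4=-1
row 1: diag=10, rhs=5; c'=1/5, d'=1/2
row 2: denom=8−2·1/5=38/5; d'=(12−2·1/2)/(38/5)=55/38
row 3: denom=10−2·5/19=180/19; d'=(-3−2·55/38)/(180/19)=-28/45
row 4: denom=12−3·19/60=221/20; d'=(-12−3·-28/45)/(221/20)=-608/663
back: M4=-608/663
back: M3=-28/45−19/60·-608/663=-220/663
back: M2=55/38−5/19·-220/663=2035/1326
back: M1=1/2−1/5·2035/1326=128/663
M: M0=0, M1=128/663, M2=2035/1326, M3=-220/663, M4=-608/663, M5=0
seg 0: a=0, c=M0/2=0, d=(M1−M0)/(6·3)=64/5967, b=Δ0−h0·(2M0+M1)/6=-316/221
seg 1: a=-4, c=M1/2=64/663, d=(M2−M1)/(6·2)=593/5304, b=Δ1−h1·(2M1+M2)/6=-252/221
seg 2: a=-5, c=M2/2=2035/2652, d=(M3−M2)/(6·2)=-275/1768, b=Δ2−h2·(2M2+M3)/6=779/1326
seg 3: a=-2, c=M3/2=-110/663, d=(M4−M3)/(6·3)=-194/5967, b=Δ3−h3·(2M3+M4)/6=1187/663
seg 4: a=1, c=M4/2=-304/663, d=(M5−M4)/(6·3)=304/5967, b=Δ4−h4·(2M4+M5)/6=-55/663
t_q=17/2 → seg 3, τ=3/2; S=-2+1187/663·τ+-110/663·τ²+-194/5967·τ³=179/884

  seg 0: a=0 b=-316/221 c=0 d=64/5967
  seg 1: a=-4 b=-252/221 c=64/663 d=593/5304
  seg 2: a=-5 b=779/1326 c=2035/2652 d=-275/1768
  seg 3: a=-2 b=1187/663 c=-110/663 d=-194/5967
  seg 4: a=1 b=-55/663 c=-304/663 d=304/5967
S(17/2) = 179/884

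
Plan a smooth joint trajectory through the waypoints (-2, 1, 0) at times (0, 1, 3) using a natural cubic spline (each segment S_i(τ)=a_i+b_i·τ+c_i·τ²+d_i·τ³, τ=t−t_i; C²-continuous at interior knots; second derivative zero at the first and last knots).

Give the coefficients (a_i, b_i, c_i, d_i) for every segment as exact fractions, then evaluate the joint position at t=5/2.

Δ: Δ0=3, Δ1=-1/2
row 1: diag=6, rhs=-21; c'=1/3, d'=-7/2
back: M1=-7/2
M: M0=0, M1=-7/2, M2=0
seg 0: a=-2, c=M0/2=0, d=(M1−M0)/(6·1)=-7/12, b=Δ0−h0·(2M0+M1)/6=43/12
seg 1: a=1, c=M1/2=-7/4, d=(M2−M1)/(6·2)=7/24, b=Δ1−h1·(2M1+M2)/6=11/6
t_q=5/2 → seg 1, τ=3/2; S=1+11/6·τ+-7/4·τ²+7/24·τ³=51/64

  seg 0: a=-2 b=43/12 c=0 d=-7/12
  seg 1: a=1 b=11/6 c=-7/4 d=7/24
S(5/2) = 51/64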